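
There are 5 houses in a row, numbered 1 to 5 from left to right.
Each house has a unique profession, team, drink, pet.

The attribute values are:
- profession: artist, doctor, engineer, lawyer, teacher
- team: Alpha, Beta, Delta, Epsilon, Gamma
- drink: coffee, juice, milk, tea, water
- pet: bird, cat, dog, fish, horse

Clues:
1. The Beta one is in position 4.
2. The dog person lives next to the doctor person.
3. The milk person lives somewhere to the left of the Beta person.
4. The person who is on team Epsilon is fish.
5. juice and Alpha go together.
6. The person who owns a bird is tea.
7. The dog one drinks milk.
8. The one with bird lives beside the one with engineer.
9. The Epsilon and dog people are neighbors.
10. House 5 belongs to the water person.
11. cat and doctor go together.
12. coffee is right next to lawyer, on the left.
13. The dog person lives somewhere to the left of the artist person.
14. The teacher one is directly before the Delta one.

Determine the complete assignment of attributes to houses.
Solution:

House | Profession | Team | Drink | Pet
---------------------------------------
  1   | teacher | Epsilon | coffee | fish
  2   | lawyer | Delta | milk | dog
  3   | doctor | Alpha | juice | cat
  4   | artist | Beta | tea | bird
  5   | engineer | Gamma | water | horse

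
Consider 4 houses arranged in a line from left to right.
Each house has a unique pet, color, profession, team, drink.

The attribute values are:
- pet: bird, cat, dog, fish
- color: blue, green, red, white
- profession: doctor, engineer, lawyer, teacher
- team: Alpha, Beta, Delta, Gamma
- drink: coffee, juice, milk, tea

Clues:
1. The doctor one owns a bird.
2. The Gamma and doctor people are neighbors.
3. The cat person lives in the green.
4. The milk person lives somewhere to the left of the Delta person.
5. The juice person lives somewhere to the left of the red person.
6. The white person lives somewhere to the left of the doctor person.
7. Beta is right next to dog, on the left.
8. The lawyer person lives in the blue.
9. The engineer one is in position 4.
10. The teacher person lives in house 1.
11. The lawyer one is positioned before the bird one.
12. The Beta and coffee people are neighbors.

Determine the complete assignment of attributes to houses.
Solution:

House | Pet | Color | Profession | Team | Drink
-----------------------------------------------
  1   | fish | white | teacher | Beta | juice
  2   | dog | blue | lawyer | Gamma | coffee
  3   | bird | red | doctor | Alpha | milk
  4   | cat | green | engineer | Delta | tea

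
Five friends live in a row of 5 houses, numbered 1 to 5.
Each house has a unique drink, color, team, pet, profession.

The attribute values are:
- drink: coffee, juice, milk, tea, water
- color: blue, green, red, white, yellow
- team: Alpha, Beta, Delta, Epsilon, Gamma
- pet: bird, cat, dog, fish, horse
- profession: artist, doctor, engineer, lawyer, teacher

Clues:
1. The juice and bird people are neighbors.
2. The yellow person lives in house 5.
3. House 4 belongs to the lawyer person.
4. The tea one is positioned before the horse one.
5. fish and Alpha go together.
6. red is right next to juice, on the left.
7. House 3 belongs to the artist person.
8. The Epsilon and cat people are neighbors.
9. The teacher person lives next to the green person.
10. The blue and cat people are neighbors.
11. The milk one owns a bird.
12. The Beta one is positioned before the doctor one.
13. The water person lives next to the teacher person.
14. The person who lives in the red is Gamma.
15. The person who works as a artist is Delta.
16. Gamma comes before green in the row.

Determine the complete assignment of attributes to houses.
Solution:

House | Drink | Color | Team | Pet | Profession
-----------------------------------------------
  1   | water | blue | Epsilon | dog | engineer
  2   | tea | red | Gamma | cat | teacher
  3   | juice | green | Delta | horse | artist
  4   | milk | white | Beta | bird | lawyer
  5   | coffee | yellow | Alpha | fish | doctor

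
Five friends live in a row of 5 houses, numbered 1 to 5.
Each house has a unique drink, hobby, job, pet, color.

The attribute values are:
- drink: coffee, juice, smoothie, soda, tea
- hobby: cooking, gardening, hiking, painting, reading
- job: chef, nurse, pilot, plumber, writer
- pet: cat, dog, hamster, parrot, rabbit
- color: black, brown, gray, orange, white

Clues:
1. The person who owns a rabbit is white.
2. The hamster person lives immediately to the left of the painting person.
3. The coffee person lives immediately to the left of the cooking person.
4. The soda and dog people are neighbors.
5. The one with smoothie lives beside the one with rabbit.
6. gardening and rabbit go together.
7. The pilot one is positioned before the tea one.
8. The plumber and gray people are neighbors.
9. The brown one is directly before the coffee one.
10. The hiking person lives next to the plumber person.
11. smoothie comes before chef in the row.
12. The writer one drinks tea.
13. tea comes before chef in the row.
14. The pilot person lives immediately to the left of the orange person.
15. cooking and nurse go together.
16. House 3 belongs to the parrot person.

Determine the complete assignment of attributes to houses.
Solution:

House | Drink | Hobby | Job | Pet | Color
-----------------------------------------
  1   | soda | hiking | pilot | hamster | brown
  2   | coffee | painting | plumber | dog | orange
  3   | smoothie | cooking | nurse | parrot | gray
  4   | tea | gardening | writer | rabbit | white
  5   | juice | reading | chef | cat | black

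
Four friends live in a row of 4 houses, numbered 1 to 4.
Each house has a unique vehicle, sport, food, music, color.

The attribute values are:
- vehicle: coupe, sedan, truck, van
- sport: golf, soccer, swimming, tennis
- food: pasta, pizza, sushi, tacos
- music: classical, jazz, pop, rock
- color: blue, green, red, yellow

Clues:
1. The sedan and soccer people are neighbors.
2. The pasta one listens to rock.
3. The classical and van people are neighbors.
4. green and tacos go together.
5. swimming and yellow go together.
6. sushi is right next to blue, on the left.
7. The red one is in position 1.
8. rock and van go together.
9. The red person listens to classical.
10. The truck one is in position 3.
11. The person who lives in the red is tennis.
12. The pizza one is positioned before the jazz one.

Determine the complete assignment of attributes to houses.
Solution:

House | Vehicle | Sport | Food | Music | Color
----------------------------------------------
  1   | sedan | tennis | sushi | classical | red
  2   | van | soccer | pasta | rock | blue
  3   | truck | swimming | pizza | pop | yellow
  4   | coupe | golf | tacos | jazz | green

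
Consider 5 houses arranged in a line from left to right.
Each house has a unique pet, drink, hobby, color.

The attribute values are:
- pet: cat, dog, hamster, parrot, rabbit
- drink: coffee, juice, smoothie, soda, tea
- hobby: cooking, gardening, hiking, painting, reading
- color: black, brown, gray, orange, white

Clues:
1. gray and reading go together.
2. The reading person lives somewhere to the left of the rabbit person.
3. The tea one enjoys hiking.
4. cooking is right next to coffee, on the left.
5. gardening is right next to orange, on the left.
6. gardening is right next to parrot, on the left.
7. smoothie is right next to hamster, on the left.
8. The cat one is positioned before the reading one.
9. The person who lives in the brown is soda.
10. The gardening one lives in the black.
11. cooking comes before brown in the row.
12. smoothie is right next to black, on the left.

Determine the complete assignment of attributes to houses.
Solution:

House | Pet | Drink | Hobby | Color
-----------------------------------
  1   | cat | smoothie | cooking | white
  2   | hamster | coffee | gardening | black
  3   | parrot | tea | hiking | orange
  4   | dog | juice | reading | gray
  5   | rabbit | soda | painting | brown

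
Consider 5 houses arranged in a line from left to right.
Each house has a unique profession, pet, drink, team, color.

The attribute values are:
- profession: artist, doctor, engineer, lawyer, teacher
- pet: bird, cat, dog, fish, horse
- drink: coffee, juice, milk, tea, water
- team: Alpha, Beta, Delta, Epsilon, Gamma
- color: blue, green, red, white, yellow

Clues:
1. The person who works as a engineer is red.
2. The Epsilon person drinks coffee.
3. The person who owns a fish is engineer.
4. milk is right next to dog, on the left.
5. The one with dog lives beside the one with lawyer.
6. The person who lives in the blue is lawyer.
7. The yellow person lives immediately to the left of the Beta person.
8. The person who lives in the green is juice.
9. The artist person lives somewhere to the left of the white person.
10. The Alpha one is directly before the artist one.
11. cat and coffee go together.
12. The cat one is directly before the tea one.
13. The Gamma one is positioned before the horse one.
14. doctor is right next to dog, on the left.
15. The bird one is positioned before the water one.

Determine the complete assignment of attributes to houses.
Solution:

House | Profession | Pet | Drink | Team | Color
-----------------------------------------------
  1   | doctor | bird | milk | Alpha | yellow
  2   | artist | dog | juice | Beta | green
  3   | lawyer | cat | coffee | Epsilon | blue
  4   | engineer | fish | tea | Gamma | red
  5   | teacher | horse | water | Delta | white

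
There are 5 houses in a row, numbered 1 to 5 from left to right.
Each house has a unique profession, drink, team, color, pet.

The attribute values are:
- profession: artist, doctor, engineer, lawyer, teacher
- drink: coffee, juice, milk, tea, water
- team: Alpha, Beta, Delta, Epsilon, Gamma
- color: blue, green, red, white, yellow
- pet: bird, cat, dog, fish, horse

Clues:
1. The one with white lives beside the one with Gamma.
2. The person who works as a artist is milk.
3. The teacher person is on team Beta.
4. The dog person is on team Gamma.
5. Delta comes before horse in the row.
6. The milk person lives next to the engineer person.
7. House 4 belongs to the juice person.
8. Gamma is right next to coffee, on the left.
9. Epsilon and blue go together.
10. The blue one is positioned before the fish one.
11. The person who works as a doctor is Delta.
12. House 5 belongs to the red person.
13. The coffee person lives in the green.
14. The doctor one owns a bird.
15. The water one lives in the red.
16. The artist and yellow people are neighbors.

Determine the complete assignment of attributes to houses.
Solution:

House | Profession | Drink | Team | Color | Pet
-----------------------------------------------
  1   | artist | milk | Alpha | white | cat
  2   | engineer | tea | Gamma | yellow | dog
  3   | doctor | coffee | Delta | green | bird
  4   | lawyer | juice | Epsilon | blue | horse
  5   | teacher | water | Beta | red | fish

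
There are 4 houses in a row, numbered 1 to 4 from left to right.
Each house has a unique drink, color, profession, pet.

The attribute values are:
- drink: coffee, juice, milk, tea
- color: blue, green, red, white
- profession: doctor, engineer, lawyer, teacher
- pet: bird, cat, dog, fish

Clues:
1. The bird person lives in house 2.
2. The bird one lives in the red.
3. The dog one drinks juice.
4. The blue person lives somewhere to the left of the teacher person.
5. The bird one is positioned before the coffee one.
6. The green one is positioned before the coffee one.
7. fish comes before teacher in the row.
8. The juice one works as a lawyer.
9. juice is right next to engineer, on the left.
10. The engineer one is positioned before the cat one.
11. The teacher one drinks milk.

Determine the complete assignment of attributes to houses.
Solution:

House | Drink | Color | Profession | Pet
----------------------------------------
  1   | juice | green | lawyer | dog
  2   | tea | red | engineer | bird
  3   | coffee | blue | doctor | fish
  4   | milk | white | teacher | cat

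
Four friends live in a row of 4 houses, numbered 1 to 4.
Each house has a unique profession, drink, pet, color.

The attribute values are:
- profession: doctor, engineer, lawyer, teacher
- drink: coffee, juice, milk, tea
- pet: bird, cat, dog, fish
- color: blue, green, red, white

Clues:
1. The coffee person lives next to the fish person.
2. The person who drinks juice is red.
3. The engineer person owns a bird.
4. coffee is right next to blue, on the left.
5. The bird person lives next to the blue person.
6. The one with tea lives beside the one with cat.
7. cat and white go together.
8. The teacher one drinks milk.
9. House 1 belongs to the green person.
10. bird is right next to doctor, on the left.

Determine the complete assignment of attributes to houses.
Solution:

House | Profession | Drink | Pet | Color
----------------------------------------
  1   | engineer | coffee | bird | green
  2   | doctor | tea | fish | blue
  3   | teacher | milk | cat | white
  4   | lawyer | juice | dog | red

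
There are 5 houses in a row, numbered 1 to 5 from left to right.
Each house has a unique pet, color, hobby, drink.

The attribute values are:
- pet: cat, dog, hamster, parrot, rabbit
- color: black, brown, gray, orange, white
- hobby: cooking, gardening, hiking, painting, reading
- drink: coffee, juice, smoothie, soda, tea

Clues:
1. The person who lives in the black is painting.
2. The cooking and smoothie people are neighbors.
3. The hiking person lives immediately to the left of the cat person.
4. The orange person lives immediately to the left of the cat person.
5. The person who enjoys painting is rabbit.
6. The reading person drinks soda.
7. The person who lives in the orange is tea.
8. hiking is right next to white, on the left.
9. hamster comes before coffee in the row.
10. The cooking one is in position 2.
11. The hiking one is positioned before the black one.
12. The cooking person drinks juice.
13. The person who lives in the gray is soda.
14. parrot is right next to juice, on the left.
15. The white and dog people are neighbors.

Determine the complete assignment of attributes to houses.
Solution:

House | Pet | Color | Hobby | Drink
-----------------------------------
  1   | parrot | orange | hiking | tea
  2   | cat | white | cooking | juice
  3   | dog | brown | gardening | smoothie
  4   | hamster | gray | reading | soda
  5   | rabbit | black | painting | coffee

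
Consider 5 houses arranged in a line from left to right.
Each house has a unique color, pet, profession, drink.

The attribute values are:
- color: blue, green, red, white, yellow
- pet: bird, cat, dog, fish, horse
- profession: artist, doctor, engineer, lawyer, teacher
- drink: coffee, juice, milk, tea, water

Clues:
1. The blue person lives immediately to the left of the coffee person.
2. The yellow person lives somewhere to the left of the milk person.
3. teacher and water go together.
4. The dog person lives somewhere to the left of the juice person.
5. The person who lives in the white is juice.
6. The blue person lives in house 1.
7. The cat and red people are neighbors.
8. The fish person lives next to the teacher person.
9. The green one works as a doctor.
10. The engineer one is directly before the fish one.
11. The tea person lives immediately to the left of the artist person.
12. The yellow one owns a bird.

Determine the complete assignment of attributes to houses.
Solution:

House | Color | Pet | Profession | Drink
----------------------------------------
  1   | blue | cat | engineer | tea
  2   | red | fish | artist | coffee
  3   | yellow | bird | teacher | water
  4   | green | dog | doctor | milk
  5   | white | horse | lawyer | juice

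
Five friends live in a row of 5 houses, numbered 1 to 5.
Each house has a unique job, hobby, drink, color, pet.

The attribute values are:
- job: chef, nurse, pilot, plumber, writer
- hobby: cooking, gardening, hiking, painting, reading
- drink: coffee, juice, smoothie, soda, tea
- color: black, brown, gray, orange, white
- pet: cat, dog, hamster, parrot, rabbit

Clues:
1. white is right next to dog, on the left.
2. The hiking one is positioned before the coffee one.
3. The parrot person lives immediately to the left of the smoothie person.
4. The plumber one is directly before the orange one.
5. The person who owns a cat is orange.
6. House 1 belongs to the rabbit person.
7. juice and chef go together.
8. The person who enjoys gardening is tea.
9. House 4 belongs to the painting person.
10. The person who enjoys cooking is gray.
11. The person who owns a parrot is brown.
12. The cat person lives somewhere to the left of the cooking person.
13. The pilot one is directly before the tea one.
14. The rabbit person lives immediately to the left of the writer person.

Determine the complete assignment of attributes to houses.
Solution:

House | Job | Hobby | Drink | Color | Pet
-----------------------------------------
  1   | pilot | hiking | soda | white | rabbit
  2   | writer | gardening | tea | black | dog
  3   | plumber | reading | coffee | brown | parrot
  4   | nurse | painting | smoothie | orange | cat
  5   | chef | cooking | juice | gray | hamster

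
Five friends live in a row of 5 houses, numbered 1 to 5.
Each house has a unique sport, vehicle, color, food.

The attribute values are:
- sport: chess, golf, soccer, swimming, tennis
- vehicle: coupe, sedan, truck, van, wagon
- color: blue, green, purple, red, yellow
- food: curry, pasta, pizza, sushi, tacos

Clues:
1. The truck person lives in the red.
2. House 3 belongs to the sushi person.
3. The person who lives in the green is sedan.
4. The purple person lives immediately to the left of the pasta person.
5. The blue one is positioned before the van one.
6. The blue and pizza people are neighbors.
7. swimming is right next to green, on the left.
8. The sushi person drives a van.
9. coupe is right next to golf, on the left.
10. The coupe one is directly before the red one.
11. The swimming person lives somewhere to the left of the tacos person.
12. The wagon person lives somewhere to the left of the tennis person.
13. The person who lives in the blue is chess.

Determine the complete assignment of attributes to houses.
Solution:

House | Sport | Vehicle | Color | Food
--------------------------------------
  1   | chess | coupe | blue | curry
  2   | golf | truck | red | pizza
  3   | soccer | van | purple | sushi
  4   | swimming | wagon | yellow | pasta
  5   | tennis | sedan | green | tacos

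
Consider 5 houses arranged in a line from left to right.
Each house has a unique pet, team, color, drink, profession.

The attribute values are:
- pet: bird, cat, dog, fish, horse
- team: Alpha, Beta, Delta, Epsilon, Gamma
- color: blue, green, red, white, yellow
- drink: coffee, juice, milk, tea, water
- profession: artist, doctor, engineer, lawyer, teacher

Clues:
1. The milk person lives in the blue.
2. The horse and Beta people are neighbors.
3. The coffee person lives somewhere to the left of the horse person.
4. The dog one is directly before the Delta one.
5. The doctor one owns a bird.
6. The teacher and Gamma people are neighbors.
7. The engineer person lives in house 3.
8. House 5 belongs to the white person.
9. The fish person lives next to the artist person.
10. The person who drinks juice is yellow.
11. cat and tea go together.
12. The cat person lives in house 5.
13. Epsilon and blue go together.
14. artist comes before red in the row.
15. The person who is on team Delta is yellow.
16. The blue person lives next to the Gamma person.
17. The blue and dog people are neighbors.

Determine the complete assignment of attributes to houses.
Solution:

House | Pet | Team | Color | Drink | Profession
-----------------------------------------------
  1   | fish | Epsilon | blue | milk | teacher
  2   | dog | Gamma | green | coffee | artist
  3   | horse | Delta | yellow | juice | engineer
  4   | bird | Beta | red | water | doctor
  5   | cat | Alpha | white | tea | lawyer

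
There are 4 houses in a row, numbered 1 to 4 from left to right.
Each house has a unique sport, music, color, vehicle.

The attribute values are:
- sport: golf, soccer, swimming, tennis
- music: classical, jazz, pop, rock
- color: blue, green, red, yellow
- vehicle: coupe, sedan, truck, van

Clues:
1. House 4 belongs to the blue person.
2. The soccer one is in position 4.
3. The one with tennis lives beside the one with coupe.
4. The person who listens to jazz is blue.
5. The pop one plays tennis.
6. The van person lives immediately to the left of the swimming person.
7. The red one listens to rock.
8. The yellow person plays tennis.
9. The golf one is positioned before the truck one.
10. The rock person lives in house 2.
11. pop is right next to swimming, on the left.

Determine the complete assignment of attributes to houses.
Solution:

House | Sport | Music | Color | Vehicle
---------------------------------------
  1   | tennis | pop | yellow | van
  2   | swimming | rock | red | coupe
  3   | golf | classical | green | sedan
  4   | soccer | jazz | blue | truck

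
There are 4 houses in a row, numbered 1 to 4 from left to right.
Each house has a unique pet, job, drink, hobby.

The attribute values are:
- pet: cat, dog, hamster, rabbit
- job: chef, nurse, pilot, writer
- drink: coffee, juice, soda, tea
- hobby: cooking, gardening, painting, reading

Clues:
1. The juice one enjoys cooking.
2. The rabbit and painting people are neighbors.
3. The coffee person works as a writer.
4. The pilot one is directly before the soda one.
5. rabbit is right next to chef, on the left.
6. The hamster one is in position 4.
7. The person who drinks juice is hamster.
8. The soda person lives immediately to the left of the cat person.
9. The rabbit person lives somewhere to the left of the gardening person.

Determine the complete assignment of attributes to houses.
Solution:

House | Pet | Job | Drink | Hobby
---------------------------------
  1   | rabbit | pilot | tea | reading
  2   | dog | chef | soda | painting
  3   | cat | writer | coffee | gardening
  4   | hamster | nurse | juice | cooking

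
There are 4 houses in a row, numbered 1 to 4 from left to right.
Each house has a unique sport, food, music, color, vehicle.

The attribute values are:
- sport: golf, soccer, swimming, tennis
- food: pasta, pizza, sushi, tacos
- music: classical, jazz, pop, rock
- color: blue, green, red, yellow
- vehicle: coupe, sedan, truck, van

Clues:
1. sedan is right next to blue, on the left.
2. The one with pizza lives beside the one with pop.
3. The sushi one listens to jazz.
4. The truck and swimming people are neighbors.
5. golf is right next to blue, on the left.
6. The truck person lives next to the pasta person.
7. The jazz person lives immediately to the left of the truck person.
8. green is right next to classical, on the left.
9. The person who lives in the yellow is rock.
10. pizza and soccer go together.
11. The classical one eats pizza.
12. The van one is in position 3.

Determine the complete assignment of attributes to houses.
Solution:

House | Sport | Food | Music | Color | Vehicle
----------------------------------------------
  1   | golf | sushi | jazz | green | sedan
  2   | soccer | pizza | classical | blue | truck
  3   | swimming | pasta | pop | red | van
  4   | tennis | tacos | rock | yellow | coupe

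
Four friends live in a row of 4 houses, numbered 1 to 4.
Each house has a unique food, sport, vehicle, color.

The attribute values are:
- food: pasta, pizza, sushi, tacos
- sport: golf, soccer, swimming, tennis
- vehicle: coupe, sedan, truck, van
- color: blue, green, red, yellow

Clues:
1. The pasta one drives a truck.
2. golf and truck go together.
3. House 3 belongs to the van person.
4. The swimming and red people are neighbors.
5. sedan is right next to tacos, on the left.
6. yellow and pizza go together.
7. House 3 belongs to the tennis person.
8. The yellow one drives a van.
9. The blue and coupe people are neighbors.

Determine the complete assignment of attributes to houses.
Solution:

House | Food | Sport | Vehicle | Color
--------------------------------------
  1   | sushi | swimming | sedan | blue
  2   | tacos | soccer | coupe | red
  3   | pizza | tennis | van | yellow
  4   | pasta | golf | truck | green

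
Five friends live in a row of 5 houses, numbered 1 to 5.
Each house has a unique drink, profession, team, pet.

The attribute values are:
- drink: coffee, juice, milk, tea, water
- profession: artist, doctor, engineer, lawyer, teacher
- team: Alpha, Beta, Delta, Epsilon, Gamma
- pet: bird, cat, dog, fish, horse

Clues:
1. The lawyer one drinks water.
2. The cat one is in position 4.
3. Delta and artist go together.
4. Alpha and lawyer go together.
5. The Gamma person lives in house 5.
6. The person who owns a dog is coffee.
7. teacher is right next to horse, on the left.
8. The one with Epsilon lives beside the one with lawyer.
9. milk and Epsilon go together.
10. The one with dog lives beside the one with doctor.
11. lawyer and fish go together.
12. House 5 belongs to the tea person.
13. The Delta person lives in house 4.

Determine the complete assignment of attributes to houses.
Solution:

House | Drink | Profession | Team | Pet
---------------------------------------
  1   | coffee | teacher | Beta | dog
  2   | milk | doctor | Epsilon | horse
  3   | water | lawyer | Alpha | fish
  4   | juice | artist | Delta | cat
  5   | tea | engineer | Gamma | bird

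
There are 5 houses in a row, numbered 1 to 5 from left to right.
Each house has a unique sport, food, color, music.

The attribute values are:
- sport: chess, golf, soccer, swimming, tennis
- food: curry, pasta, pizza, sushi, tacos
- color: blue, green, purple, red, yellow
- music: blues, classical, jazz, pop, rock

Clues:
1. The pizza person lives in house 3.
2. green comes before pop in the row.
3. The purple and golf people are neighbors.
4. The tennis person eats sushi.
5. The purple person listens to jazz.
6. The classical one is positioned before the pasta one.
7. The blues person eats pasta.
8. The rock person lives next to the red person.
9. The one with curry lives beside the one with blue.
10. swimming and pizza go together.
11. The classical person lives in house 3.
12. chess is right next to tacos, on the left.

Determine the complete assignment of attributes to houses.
Solution:

House | Sport | Food | Color | Music
------------------------------------
  1   | chess | curry | purple | jazz
  2   | golf | tacos | blue | rock
  3   | swimming | pizza | red | classical
  4   | soccer | pasta | green | blues
  5   | tennis | sushi | yellow | pop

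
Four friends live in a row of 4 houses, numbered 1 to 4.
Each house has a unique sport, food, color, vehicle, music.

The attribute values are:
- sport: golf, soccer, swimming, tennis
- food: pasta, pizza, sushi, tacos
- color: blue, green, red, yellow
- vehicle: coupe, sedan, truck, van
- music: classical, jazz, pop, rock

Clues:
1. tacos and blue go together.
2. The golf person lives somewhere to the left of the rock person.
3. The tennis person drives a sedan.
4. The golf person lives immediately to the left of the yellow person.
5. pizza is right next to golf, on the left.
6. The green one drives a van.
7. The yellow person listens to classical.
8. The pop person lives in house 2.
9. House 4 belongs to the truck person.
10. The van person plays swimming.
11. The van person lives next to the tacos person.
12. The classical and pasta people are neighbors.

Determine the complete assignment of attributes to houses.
Solution:

House | Sport | Food | Color | Vehicle | Music
----------------------------------------------
  1   | swimming | pizza | green | van | jazz
  2   | golf | tacos | blue | coupe | pop
  3   | tennis | sushi | yellow | sedan | classical
  4   | soccer | pasta | red | truck | rock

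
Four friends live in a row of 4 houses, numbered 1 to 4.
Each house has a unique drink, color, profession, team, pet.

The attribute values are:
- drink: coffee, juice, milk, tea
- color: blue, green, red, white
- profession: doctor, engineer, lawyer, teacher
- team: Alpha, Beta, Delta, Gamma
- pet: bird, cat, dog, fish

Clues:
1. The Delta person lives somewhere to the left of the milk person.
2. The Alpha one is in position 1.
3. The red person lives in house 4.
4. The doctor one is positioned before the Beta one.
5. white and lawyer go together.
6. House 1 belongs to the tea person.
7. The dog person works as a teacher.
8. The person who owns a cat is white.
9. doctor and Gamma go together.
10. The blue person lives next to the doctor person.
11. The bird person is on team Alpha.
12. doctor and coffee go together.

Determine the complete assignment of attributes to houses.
Solution:

House | Drink | Color | Profession | Team | Pet
-----------------------------------------------
  1   | tea | blue | engineer | Alpha | bird
  2   | coffee | green | doctor | Gamma | fish
  3   | juice | white | lawyer | Delta | cat
  4   | milk | red | teacher | Beta | dog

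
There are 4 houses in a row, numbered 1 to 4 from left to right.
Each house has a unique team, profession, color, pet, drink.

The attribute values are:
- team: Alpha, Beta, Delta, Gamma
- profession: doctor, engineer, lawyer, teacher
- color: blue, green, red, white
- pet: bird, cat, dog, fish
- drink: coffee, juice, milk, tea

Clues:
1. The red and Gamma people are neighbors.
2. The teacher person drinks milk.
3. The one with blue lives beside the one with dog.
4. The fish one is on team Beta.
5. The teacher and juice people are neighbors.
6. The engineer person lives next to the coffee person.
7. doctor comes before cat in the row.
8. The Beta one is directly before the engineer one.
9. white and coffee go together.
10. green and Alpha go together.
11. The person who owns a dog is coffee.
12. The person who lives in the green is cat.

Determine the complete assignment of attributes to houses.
Solution:

House | Team | Profession | Color | Pet | Drink
-----------------------------------------------
  1   | Beta | teacher | red | fish | milk
  2   | Gamma | engineer | blue | bird | juice
  3   | Delta | doctor | white | dog | coffee
  4   | Alpha | lawyer | green | cat | tea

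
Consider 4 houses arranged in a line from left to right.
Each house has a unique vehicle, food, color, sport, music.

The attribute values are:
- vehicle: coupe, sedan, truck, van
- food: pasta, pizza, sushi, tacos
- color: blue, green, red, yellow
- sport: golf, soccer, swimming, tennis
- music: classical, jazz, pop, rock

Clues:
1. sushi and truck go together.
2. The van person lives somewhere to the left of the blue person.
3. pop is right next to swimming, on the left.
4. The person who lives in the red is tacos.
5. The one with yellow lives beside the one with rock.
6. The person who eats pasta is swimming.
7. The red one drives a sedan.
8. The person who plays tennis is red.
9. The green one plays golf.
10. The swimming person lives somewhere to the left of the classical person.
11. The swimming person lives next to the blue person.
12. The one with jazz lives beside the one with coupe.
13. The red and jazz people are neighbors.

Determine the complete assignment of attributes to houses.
Solution:

House | Vehicle | Food | Color | Sport | Music
----------------------------------------------
  1   | sedan | tacos | red | tennis | pop
  2   | van | pasta | yellow | swimming | jazz
  3   | coupe | pizza | blue | soccer | rock
  4   | truck | sushi | green | golf | classical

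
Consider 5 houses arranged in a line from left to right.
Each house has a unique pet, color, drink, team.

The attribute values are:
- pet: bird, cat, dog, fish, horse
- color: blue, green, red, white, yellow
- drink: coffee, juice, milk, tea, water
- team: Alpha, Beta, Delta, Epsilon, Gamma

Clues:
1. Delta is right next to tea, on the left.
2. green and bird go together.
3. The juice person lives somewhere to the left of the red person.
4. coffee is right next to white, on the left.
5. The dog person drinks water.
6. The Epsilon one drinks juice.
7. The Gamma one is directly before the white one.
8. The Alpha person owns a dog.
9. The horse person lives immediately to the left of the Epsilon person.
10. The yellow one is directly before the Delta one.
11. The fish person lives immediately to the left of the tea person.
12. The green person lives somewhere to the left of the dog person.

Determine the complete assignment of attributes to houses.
Solution:

House | Pet | Color | Drink | Team
----------------------------------
  1   | cat | yellow | coffee | Gamma
  2   | fish | white | milk | Delta
  3   | horse | blue | tea | Beta
  4   | bird | green | juice | Epsilon
  5   | dog | red | water | Alpha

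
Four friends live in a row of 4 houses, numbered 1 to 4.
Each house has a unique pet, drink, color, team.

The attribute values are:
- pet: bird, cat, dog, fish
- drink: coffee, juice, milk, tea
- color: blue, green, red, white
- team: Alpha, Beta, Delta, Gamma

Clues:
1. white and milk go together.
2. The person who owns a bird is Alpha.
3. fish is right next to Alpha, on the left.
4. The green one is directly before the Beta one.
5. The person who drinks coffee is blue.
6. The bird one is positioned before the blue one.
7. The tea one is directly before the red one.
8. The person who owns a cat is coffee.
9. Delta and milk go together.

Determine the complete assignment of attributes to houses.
Solution:

House | Pet | Drink | Color | Team
----------------------------------
  1   | fish | milk | white | Delta
  2   | bird | tea | green | Alpha
  3   | dog | juice | red | Beta
  4   | cat | coffee | blue | Gamma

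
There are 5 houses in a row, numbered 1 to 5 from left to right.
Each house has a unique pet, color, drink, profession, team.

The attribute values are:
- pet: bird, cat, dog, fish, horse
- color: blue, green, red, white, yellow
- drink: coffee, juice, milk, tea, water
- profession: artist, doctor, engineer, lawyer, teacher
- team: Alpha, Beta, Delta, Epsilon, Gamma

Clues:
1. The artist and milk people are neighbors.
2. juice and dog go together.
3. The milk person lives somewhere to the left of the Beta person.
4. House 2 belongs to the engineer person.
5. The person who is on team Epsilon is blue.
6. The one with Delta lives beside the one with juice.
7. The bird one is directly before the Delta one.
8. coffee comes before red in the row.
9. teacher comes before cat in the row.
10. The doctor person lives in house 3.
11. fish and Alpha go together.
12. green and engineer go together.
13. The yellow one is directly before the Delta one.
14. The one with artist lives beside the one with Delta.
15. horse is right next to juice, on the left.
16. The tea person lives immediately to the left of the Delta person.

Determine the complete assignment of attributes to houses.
Solution:

House | Pet | Color | Drink | Profession | Team
-----------------------------------------------
  1   | bird | yellow | tea | artist | Gamma
  2   | horse | green | milk | engineer | Delta
  3   | dog | blue | juice | doctor | Epsilon
  4   | fish | white | coffee | teacher | Alpha
  5   | cat | red | water | lawyer | Beta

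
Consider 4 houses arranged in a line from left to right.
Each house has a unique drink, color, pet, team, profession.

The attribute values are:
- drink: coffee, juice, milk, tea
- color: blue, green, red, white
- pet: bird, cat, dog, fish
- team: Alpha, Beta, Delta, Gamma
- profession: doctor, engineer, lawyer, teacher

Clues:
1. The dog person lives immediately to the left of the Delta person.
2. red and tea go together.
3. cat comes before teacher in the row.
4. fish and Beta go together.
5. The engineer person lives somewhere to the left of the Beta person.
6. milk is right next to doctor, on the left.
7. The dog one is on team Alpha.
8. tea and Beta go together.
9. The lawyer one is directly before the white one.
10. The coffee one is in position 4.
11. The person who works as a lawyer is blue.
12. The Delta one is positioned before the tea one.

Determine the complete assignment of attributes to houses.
Solution:

House | Drink | Color | Pet | Team | Profession
-----------------------------------------------
  1   | juice | blue | dog | Alpha | lawyer
  2   | milk | white | cat | Delta | engineer
  3   | tea | red | fish | Beta | doctor
  4   | coffee | green | bird | Gamma | teacher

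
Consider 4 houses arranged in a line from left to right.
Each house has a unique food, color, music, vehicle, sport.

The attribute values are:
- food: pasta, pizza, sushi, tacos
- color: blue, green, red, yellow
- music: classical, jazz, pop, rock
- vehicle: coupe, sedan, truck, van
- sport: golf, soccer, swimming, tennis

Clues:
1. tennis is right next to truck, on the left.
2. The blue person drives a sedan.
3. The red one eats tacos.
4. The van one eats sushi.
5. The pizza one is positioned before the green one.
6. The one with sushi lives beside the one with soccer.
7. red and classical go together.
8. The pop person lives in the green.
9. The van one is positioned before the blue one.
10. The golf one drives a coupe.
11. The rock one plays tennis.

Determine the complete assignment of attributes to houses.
Solution:

House | Food | Color | Music | Vehicle | Sport
----------------------------------------------
  1   | sushi | yellow | rock | van | tennis
  2   | tacos | red | classical | truck | soccer
  3   | pizza | blue | jazz | sedan | swimming
  4   | pasta | green | pop | coupe | golf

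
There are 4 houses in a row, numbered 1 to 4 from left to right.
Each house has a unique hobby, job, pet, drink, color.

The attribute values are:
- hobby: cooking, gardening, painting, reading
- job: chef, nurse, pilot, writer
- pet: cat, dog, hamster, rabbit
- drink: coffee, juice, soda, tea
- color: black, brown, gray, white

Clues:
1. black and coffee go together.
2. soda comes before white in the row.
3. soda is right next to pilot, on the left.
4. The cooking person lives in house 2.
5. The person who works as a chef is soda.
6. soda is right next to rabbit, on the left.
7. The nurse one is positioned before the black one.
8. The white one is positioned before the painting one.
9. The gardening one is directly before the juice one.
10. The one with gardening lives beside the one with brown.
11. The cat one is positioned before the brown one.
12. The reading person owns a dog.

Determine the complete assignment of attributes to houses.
Solution:

House | Hobby | Job | Pet | Drink | Color
-----------------------------------------
  1   | gardening | chef | cat | soda | gray
  2   | cooking | pilot | rabbit | juice | brown
  3   | reading | nurse | dog | tea | white
  4   | painting | writer | hamster | coffee | black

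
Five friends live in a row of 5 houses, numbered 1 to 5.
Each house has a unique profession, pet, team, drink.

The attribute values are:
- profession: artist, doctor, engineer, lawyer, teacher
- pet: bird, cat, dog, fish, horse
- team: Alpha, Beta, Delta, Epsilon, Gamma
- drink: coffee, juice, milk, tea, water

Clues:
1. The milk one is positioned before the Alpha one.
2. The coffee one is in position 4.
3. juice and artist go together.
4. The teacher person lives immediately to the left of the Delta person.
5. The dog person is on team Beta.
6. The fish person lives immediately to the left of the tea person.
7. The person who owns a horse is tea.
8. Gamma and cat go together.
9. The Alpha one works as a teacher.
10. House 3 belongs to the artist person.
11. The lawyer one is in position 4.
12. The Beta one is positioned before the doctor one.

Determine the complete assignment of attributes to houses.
Solution:

House | Profession | Pet | Team | Drink
---------------------------------------
  1   | engineer | fish | Epsilon | milk
  2   | teacher | horse | Alpha | tea
  3   | artist | bird | Delta | juice
  4   | lawyer | dog | Beta | coffee
  5   | doctor | cat | Gamma | water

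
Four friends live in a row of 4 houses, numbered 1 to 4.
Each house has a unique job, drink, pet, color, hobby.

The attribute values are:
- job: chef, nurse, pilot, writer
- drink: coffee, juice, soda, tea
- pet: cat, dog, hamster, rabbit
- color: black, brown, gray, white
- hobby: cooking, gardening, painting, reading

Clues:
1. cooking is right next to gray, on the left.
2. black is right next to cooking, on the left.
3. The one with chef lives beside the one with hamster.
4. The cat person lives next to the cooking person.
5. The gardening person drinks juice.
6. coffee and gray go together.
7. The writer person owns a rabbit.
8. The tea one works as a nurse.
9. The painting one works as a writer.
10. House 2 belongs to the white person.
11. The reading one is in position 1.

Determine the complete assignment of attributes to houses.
Solution:

House | Job | Drink | Pet | Color | Hobby
-----------------------------------------
  1   | chef | soda | cat | black | reading
  2   | nurse | tea | hamster | white | cooking
  3   | writer | coffee | rabbit | gray | painting
  4   | pilot | juice | dog | brown | gardening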